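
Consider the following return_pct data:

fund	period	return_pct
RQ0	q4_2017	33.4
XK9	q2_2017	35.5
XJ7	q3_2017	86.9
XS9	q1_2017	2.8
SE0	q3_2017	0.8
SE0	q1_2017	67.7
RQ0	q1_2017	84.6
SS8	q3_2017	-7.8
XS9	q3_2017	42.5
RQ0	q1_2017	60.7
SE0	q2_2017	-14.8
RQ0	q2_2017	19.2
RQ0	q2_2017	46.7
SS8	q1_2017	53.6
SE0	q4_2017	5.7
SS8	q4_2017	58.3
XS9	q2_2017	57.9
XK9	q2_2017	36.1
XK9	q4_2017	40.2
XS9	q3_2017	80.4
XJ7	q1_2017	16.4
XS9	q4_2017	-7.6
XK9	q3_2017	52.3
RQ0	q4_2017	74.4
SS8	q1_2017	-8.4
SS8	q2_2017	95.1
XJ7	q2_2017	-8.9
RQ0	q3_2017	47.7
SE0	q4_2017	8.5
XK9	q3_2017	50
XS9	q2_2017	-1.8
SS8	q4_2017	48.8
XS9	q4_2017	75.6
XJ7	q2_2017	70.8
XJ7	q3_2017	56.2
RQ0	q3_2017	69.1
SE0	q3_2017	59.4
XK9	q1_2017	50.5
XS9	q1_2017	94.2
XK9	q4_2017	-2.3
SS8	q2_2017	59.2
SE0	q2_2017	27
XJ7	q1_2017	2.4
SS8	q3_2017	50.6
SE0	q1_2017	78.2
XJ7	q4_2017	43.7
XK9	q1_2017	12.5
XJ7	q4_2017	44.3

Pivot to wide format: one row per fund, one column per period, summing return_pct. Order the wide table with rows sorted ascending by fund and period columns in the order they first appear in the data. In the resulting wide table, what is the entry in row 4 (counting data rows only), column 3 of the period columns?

143.1

With rows sorted ascending by fund, row 4 is fund=XJ7. period columns in first-appearance order: q4_2017, q2_2017, q3_2017, q1_2017; column 3 is q3_2017.
Long rows with fund=XJ7, period=q3_2017: 86.9 + 56.2 = 143.1.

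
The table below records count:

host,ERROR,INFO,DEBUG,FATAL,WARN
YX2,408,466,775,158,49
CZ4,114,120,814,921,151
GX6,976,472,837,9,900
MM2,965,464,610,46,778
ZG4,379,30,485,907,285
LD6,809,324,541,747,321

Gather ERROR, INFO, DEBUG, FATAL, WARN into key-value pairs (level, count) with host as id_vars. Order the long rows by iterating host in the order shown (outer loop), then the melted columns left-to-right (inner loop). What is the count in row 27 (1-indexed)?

30 rows total (6 × 5). Row 27: index ⌊(27-1)/5⌋ = 5 into host → LD6; (27-1) mod 5 = 1 into the melted columns → INFO.
So row 27 is (LD6, INFO, 324); count = 324.

324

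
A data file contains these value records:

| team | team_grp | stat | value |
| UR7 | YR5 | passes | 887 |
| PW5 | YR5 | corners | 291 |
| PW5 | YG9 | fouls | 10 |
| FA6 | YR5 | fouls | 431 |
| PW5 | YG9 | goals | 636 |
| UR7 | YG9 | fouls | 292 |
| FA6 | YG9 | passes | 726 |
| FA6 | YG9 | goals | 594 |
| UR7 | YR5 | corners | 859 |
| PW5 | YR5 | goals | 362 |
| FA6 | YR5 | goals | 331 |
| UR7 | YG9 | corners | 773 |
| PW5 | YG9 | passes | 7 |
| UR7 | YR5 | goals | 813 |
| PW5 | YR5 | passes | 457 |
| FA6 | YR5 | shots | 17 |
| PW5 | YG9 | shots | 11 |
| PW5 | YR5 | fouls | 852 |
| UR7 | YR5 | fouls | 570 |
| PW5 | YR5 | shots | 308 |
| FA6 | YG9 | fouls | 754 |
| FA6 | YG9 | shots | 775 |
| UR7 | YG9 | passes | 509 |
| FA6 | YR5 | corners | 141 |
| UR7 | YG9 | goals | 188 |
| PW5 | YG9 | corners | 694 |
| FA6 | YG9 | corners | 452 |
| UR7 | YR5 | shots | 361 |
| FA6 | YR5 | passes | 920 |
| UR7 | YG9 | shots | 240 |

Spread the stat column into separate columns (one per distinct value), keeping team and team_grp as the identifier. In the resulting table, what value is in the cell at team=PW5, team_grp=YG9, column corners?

694

Wide layout: rows indexed by team and team_grp, columns are the 5 distinct stat values (passes, corners, fouls, goals, shots).
Cell (team=PW5, team_grp=YG9, stat=corners) draws from the long row where team=PW5, team_grp=YG9 and stat=corners, which has value=694.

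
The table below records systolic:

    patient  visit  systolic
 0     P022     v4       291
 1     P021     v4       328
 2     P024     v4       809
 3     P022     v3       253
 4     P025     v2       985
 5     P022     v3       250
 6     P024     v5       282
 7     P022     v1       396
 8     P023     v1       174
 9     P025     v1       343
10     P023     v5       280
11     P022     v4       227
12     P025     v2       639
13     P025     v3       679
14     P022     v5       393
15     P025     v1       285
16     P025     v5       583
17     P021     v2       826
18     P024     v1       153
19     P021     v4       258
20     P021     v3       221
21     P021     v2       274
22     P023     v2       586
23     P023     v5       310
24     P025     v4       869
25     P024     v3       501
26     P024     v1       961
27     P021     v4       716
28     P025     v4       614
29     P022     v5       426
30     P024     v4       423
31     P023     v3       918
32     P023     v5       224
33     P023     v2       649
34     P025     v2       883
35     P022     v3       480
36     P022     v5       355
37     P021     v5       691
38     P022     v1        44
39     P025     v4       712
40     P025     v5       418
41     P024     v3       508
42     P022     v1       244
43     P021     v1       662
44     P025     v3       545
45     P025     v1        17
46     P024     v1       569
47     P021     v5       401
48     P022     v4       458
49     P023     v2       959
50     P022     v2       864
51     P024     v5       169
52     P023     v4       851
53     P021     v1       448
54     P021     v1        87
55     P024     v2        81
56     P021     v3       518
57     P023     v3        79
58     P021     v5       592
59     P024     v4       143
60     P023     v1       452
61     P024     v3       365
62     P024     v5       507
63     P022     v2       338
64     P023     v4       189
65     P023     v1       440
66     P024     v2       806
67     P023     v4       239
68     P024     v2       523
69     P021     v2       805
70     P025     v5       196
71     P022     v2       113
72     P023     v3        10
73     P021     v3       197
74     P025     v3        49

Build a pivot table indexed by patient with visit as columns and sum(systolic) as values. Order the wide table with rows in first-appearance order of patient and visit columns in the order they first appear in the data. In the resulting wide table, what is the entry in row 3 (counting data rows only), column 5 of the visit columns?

With rows in first-appearance order of patient, row 3 is patient=P024. visit columns in first-appearance order: v4, v3, v2, v5, v1; column 5 is v1.
Long rows with patient=P024, visit=v1: 153 + 961 + 569 = 1683.

1683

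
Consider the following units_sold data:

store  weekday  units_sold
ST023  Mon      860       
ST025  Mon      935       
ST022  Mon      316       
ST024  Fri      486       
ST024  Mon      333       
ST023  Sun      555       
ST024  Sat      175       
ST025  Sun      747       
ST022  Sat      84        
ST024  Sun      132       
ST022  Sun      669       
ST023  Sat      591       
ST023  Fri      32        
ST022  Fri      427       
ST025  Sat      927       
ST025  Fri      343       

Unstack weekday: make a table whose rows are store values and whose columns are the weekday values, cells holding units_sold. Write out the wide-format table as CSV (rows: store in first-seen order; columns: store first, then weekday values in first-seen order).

Columns: store plus the 4 distinct weekday values (Mon, Fri, Sun, Sat).
For example, row ST023 column Mon takes units_sold=860 from the long row (ST023, Mon).

store,Mon,Fri,Sun,Sat
ST023,860,32,555,591
ST025,935,343,747,927
ST022,316,427,669,84
ST024,333,486,132,175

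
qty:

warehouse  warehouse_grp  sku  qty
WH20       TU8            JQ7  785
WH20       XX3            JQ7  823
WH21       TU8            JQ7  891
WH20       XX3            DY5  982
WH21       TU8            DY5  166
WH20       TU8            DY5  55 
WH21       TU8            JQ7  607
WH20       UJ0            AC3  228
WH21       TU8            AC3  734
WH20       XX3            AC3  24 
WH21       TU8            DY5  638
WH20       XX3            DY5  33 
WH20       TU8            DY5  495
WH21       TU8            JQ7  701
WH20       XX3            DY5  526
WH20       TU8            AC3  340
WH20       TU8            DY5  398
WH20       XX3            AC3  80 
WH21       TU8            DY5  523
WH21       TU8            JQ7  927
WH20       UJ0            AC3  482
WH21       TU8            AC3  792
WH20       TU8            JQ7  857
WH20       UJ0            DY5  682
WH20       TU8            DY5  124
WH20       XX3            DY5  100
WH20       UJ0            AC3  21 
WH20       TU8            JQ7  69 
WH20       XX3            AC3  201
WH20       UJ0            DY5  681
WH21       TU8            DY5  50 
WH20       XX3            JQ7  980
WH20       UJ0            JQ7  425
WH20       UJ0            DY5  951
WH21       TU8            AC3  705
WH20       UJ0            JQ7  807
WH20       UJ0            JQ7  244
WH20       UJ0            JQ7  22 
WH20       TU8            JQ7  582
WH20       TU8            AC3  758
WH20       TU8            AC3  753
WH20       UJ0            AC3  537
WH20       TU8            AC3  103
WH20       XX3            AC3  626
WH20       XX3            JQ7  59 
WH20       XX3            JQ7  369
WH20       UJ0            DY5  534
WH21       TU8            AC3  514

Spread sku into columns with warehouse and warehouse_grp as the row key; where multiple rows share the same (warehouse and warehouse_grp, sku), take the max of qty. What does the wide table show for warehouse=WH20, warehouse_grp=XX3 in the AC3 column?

626

Rows with warehouse=WH20, warehouse_grp=XX3 and sku=AC3: qty values are 24, 80, 201, 626.
max(24, 80, 201, 626) = 626.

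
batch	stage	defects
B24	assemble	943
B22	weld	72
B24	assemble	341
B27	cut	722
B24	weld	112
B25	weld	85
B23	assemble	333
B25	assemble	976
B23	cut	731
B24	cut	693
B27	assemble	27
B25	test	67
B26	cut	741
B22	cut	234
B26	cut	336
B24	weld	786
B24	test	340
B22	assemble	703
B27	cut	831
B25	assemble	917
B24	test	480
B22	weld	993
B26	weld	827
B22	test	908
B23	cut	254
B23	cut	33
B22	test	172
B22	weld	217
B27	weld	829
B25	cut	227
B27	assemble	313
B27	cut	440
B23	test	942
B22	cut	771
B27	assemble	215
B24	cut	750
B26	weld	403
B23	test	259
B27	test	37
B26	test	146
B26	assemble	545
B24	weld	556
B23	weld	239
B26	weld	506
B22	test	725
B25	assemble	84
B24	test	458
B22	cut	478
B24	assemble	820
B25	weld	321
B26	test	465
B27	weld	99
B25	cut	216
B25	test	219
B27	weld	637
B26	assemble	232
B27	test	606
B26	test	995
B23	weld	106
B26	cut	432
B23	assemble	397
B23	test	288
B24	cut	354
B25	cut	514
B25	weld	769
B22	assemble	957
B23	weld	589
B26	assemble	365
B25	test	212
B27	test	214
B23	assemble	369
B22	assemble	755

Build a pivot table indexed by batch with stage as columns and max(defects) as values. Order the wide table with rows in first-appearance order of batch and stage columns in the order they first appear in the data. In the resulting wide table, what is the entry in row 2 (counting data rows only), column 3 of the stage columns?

771

With rows in first-appearance order of batch, row 2 is batch=B22. stage columns in first-appearance order: assemble, weld, cut, test; column 3 is cut.
Long rows with batch=B22, stage=cut: max(234, 771, 478) = 771.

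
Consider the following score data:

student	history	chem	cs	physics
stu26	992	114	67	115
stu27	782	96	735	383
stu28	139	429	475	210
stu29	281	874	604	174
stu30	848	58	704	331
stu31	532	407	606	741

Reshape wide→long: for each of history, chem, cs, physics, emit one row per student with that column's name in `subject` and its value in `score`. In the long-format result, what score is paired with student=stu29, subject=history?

Unpivoting turns each (student, wide-column) pair into one long row.
The wide cell at row stu29, column history holds 281, so the long row (stu29, history) has score=281.

281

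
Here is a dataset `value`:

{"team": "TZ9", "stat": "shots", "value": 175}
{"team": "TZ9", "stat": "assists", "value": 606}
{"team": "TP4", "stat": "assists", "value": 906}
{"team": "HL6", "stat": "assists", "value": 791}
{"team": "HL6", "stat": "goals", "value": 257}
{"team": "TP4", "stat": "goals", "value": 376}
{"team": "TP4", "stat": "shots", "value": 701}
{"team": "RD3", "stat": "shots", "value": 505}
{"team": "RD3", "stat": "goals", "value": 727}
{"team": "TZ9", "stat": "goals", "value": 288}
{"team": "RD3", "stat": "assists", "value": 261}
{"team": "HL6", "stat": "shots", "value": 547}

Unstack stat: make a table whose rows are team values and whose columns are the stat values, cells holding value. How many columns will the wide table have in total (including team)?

1 column for team plus 3 distinct stat values → 4 columns.

4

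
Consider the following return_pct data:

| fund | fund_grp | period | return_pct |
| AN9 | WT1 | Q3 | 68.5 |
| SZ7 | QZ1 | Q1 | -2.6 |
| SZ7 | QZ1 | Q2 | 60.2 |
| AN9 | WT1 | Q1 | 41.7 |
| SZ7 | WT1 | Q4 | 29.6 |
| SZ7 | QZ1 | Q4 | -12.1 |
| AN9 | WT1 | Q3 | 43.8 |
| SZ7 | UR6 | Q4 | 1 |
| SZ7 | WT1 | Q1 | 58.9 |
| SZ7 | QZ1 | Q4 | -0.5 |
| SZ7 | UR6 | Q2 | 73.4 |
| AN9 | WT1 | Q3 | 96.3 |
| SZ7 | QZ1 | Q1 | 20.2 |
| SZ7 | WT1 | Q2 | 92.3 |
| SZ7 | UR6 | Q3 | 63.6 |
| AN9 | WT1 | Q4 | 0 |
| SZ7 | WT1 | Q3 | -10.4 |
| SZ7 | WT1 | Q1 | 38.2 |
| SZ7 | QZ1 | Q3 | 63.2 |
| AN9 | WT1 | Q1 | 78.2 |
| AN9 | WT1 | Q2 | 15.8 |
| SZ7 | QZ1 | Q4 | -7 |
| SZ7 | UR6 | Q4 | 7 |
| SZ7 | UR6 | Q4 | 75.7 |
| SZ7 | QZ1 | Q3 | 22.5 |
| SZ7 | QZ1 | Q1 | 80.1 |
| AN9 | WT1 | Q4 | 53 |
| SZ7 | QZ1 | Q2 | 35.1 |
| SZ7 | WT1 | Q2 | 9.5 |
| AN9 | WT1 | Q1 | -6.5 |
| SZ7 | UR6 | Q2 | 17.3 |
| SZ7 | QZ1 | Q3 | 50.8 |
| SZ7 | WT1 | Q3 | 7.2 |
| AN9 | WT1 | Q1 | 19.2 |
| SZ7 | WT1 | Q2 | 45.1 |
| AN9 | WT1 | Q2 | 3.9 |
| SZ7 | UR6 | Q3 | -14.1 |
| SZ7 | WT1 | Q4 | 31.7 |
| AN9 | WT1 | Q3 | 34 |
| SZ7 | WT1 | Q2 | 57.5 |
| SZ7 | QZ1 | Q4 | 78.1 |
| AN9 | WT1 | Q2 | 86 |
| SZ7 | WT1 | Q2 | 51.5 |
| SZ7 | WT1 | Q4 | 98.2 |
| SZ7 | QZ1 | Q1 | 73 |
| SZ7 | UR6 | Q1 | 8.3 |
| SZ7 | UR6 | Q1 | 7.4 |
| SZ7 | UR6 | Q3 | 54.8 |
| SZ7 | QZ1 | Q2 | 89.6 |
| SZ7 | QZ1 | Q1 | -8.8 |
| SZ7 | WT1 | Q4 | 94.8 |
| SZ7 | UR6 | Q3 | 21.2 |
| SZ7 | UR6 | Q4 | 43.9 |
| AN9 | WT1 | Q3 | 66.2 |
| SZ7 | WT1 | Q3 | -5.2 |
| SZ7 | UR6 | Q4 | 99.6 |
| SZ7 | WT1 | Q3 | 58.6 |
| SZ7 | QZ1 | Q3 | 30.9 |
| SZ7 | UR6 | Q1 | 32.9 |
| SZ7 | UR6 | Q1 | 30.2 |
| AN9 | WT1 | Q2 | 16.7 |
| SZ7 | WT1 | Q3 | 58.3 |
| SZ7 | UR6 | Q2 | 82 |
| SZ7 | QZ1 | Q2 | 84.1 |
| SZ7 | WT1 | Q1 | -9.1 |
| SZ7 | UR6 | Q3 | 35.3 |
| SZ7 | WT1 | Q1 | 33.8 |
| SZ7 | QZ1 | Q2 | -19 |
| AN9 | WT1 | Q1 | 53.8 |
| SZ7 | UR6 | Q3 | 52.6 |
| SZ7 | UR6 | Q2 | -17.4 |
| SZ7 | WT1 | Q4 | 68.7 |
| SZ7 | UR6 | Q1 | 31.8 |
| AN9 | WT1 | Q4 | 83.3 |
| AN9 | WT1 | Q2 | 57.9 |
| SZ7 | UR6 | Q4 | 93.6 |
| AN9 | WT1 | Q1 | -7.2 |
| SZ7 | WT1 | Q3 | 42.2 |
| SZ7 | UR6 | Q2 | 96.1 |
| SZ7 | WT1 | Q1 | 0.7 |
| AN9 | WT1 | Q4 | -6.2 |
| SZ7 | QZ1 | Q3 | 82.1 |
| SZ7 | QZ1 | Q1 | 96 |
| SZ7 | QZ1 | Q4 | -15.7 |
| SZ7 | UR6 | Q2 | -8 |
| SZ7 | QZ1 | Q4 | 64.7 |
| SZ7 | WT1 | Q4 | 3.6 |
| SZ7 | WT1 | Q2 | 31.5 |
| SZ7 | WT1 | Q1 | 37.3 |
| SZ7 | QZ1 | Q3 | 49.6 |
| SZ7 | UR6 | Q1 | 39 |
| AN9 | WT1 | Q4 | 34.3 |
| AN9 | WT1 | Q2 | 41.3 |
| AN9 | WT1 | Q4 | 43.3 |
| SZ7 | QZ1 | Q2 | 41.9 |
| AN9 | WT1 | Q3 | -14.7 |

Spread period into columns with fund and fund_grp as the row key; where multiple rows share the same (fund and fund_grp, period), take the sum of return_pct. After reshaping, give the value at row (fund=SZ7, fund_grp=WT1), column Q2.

Rows with fund=SZ7, fund_grp=WT1 and period=Q2: return_pct values are 92.3, 9.5, 45.1, 57.5, 51.5, 31.5.
92.3 + 9.5 + 45.1 + 57.5 + 51.5 + 31.5 = 287.4.

287.4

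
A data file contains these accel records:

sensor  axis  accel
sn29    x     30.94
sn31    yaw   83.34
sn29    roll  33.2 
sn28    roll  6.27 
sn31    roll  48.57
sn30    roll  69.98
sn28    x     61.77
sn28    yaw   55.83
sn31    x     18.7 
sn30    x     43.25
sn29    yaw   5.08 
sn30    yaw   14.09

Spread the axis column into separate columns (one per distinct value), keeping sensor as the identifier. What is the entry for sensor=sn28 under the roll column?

6.27

Wide layout: rows indexed by sensor, columns are the 3 distinct axis values (x, yaw, roll).
Cell (sensor=sn28, axis=roll) draws from the long row where sensor=sn28 and axis=roll, which has accel=6.27.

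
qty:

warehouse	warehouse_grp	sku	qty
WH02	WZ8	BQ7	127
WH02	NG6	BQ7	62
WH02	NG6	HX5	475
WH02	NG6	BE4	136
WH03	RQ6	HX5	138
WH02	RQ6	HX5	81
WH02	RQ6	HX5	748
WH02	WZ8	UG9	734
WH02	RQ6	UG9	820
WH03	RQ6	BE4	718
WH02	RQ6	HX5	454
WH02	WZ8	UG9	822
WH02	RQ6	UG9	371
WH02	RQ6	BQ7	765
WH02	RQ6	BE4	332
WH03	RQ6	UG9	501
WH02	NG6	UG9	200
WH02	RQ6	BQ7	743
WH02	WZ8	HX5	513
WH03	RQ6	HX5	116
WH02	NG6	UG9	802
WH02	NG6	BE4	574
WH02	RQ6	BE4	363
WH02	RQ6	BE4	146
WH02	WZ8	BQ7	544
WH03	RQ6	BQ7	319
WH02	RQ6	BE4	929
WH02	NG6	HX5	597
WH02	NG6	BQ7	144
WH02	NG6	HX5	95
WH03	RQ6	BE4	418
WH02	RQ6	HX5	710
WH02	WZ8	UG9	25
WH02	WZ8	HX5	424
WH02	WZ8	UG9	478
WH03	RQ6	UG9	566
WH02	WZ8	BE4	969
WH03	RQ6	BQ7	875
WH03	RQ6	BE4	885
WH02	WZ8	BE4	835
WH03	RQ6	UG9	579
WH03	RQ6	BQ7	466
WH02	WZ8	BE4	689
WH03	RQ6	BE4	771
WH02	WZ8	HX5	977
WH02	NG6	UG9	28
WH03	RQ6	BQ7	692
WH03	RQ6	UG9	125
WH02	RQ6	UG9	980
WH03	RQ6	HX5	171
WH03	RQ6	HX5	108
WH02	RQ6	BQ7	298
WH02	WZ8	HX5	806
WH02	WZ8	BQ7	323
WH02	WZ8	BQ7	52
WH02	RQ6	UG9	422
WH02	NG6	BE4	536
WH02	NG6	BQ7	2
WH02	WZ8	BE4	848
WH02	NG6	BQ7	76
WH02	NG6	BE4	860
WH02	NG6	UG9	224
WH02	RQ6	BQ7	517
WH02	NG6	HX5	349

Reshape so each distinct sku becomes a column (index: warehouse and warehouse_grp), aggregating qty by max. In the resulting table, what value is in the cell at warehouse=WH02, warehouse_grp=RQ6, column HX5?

748

Rows with warehouse=WH02, warehouse_grp=RQ6 and sku=HX5: qty values are 81, 748, 454, 710.
max(81, 748, 454, 710) = 748.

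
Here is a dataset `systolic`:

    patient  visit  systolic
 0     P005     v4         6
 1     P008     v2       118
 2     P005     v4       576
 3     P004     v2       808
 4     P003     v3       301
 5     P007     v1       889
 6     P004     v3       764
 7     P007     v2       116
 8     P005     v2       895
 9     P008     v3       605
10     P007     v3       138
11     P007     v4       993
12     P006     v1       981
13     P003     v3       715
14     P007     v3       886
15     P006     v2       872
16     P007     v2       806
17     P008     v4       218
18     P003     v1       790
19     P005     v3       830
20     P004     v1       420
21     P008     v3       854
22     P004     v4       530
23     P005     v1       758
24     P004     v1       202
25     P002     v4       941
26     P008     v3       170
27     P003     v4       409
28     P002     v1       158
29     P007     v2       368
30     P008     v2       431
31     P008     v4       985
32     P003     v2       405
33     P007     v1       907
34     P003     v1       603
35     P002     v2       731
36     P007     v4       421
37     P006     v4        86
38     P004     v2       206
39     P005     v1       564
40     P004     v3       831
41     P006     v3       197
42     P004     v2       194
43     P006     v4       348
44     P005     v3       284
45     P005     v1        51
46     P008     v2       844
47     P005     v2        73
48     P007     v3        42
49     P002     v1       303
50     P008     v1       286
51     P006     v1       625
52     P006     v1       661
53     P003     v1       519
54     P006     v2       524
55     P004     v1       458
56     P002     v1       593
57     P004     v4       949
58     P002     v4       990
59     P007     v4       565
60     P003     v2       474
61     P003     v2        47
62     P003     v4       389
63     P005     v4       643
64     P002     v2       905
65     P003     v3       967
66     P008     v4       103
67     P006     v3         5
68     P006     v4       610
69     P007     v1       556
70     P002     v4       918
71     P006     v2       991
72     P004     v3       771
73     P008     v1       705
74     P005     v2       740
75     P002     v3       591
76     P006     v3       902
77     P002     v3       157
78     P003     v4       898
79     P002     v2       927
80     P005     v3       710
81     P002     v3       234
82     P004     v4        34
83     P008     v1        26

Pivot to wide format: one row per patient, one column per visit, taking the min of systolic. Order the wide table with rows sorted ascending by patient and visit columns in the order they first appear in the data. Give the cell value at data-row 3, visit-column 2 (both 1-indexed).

With rows sorted ascending by patient, row 3 is patient=P004. visit columns in first-appearance order: v4, v2, v3, v1; column 2 is v2.
Long rows with patient=P004, visit=v2: min(808, 206, 194) = 194.

194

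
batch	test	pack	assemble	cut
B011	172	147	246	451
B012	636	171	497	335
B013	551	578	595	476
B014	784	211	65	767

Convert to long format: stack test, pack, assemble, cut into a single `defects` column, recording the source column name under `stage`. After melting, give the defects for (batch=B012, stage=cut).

335

Unpivoting turns each (batch, wide-column) pair into one long row.
The wide cell at row B012, column cut holds 335, so the long row (B012, cut) has defects=335.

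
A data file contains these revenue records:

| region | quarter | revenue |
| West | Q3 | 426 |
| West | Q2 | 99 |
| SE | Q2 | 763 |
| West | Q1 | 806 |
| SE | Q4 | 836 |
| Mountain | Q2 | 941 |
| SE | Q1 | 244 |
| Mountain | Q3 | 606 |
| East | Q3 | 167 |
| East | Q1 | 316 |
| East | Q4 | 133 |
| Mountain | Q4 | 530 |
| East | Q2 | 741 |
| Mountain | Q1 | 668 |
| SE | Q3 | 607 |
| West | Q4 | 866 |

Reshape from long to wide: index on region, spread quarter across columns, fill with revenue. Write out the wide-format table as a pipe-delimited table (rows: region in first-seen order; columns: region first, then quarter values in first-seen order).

| region | Q3 | Q2 | Q1 | Q4 |
| West | 426 | 99 | 806 | 866 |
| SE | 607 | 763 | 244 | 836 |
| Mountain | 606 | 941 | 668 | 530 |
| East | 167 | 741 | 316 | 133 |

Columns: region plus the 4 distinct quarter values (Q3, Q2, Q1, Q4).
For example, row West column Q3 takes revenue=426 from the long row (West, Q3).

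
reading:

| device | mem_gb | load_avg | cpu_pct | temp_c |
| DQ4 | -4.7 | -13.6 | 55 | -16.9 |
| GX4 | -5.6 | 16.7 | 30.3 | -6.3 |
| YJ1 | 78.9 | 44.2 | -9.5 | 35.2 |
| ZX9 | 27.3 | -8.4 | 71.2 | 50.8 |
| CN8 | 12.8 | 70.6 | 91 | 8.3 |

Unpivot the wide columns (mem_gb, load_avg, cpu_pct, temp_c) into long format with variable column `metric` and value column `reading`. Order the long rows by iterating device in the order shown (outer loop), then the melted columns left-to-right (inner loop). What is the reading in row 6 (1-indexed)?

16.7

20 rows total (5 × 4). Row 6: index ⌊(6-1)/4⌋ = 1 into device → GX4; (6-1) mod 4 = 1 into the melted columns → load_avg.
So row 6 is (GX4, load_avg, 16.7); reading = 16.7.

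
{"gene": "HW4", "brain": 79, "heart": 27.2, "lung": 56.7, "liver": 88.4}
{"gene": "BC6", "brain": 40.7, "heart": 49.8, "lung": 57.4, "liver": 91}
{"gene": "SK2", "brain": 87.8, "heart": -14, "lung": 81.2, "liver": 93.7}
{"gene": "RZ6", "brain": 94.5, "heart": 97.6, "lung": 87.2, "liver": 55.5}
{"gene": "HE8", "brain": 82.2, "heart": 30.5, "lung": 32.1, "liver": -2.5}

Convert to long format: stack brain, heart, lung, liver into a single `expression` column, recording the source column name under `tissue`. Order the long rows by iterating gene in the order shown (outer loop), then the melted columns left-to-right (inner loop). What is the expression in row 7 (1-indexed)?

20 rows total (5 × 4). Row 7: index ⌊(7-1)/4⌋ = 1 into gene → BC6; (7-1) mod 4 = 2 into the melted columns → lung.
So row 7 is (BC6, lung, 57.4); expression = 57.4.

57.4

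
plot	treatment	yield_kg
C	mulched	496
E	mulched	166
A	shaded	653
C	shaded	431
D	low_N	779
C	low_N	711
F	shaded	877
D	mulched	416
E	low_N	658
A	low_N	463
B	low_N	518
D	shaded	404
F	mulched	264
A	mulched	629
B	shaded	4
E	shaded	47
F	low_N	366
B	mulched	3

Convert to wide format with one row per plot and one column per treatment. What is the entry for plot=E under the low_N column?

658

Wide layout: rows indexed by plot, columns are the 3 distinct treatment values (mulched, shaded, low_N).
Cell (plot=E, treatment=low_N) draws from the long row where plot=E and treatment=low_N, which has yield_kg=658.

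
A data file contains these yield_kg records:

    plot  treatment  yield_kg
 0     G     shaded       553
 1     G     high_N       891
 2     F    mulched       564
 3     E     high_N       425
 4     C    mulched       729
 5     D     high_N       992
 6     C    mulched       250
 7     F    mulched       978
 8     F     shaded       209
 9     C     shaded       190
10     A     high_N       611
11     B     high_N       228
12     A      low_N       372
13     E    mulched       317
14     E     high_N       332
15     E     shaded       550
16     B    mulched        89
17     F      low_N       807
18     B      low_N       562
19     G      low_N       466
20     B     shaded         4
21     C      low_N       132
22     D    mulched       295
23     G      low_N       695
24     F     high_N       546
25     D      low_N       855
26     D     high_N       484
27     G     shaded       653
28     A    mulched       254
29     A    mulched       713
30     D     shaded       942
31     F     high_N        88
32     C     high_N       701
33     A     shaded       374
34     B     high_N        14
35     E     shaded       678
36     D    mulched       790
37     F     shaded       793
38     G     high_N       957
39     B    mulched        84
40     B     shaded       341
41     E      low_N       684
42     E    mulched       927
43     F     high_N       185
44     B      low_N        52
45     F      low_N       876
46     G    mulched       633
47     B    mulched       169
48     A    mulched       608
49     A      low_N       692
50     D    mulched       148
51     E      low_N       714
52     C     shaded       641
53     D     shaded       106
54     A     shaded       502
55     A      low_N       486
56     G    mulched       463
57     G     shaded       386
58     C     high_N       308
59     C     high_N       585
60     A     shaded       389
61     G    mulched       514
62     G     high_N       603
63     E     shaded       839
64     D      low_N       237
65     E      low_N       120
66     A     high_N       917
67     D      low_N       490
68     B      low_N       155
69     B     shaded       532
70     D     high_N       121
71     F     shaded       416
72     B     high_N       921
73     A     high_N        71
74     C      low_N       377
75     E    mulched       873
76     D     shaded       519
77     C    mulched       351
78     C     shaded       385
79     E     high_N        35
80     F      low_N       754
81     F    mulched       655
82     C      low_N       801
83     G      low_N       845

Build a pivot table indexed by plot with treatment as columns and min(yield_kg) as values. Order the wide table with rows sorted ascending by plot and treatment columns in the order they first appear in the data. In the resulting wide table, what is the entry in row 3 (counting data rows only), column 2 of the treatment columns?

308

With rows sorted ascending by plot, row 3 is plot=C. treatment columns in first-appearance order: shaded, high_N, mulched, low_N; column 2 is high_N.
Long rows with plot=C, treatment=high_N: min(701, 308, 585) = 308.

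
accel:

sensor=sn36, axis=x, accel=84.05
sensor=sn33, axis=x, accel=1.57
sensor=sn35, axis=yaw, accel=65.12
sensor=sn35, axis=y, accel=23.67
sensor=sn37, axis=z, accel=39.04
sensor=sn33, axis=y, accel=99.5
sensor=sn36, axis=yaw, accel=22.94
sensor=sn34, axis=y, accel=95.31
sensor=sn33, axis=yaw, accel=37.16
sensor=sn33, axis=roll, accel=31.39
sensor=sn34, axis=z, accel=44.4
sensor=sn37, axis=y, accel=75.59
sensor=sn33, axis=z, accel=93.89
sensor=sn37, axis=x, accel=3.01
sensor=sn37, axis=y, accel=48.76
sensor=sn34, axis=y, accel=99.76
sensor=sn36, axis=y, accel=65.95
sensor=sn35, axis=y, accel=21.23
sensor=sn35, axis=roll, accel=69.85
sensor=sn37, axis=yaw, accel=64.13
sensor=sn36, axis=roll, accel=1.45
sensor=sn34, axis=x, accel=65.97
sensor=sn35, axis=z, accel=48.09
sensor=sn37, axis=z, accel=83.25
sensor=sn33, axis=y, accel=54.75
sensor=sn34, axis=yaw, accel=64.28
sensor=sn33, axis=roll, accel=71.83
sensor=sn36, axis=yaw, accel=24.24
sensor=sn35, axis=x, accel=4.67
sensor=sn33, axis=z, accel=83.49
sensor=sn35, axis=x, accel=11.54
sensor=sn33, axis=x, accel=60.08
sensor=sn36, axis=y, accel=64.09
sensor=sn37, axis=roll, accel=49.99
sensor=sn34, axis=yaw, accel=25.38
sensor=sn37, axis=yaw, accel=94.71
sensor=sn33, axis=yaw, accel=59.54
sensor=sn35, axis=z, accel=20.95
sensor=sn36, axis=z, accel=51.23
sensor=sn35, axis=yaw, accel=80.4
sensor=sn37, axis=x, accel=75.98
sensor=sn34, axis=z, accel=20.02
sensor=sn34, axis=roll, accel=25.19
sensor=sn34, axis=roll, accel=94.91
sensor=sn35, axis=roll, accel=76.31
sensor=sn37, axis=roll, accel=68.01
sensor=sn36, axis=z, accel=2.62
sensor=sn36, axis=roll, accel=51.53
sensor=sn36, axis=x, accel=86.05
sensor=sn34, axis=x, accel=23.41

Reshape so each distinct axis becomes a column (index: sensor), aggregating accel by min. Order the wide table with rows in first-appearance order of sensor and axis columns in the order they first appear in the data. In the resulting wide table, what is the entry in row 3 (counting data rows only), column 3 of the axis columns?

With rows in first-appearance order of sensor, row 3 is sensor=sn35. axis columns in first-appearance order: x, yaw, y, z, roll; column 3 is y.
Long rows with sensor=sn35, axis=y: min(23.67, 21.23) = 21.23.

21.23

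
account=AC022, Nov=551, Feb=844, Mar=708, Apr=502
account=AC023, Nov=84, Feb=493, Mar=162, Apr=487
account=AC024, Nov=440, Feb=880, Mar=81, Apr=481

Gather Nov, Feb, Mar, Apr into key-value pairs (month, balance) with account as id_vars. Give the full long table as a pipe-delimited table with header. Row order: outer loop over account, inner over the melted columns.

| account | month | balance |
| AC022 | Nov | 551 |
| AC022 | Feb | 844 |
| AC022 | Mar | 708 |
| AC022 | Apr | 502 |
| AC023 | Nov | 84 |
| AC023 | Feb | 493 |
| AC023 | Mar | 162 |
| AC023 | Apr | 487 |
| AC024 | Nov | 440 |
| AC024 | Feb | 880 |
| AC024 | Mar | 81 |
| AC024 | Apr | 481 |

Each (account, column) pair becomes one row: 3 × 4 = 12 rows.
For example, (AC022, Nov) → balance=551.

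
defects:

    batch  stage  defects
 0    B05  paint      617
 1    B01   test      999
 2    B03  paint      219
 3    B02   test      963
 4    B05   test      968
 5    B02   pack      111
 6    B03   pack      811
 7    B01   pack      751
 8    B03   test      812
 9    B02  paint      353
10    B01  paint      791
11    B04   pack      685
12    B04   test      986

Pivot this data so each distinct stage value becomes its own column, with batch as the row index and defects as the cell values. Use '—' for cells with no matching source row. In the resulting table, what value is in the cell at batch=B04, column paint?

No long-format row has batch=B04 and stage=paint, so the cell is —.

—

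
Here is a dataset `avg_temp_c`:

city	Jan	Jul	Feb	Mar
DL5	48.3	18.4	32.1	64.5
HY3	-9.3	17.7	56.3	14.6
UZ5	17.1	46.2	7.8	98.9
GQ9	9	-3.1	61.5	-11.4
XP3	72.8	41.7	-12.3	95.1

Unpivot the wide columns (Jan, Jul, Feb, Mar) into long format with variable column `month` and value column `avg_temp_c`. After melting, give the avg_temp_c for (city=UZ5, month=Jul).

Unpivoting turns each (city, wide-column) pair into one long row.
The wide cell at row UZ5, column Jul holds 46.2, so the long row (UZ5, Jul) has avg_temp_c=46.2.

46.2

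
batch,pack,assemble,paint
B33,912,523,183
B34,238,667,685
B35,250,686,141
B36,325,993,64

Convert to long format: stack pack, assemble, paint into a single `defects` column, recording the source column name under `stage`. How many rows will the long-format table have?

12

4 batch values × 3 melted columns = 12 rows.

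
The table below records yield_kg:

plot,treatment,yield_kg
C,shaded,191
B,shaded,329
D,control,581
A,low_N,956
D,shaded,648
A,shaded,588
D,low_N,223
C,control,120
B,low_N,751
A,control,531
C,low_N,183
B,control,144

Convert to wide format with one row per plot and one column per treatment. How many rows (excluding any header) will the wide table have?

4

4 distinct plot values → 4 rows.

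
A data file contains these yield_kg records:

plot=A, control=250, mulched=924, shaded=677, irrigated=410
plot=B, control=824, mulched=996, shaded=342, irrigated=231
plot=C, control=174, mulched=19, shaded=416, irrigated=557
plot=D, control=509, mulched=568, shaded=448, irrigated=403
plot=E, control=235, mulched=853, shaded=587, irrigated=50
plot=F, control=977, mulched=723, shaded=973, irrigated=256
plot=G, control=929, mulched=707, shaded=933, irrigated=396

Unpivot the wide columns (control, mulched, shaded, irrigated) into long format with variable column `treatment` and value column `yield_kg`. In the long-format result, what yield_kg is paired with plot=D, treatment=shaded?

448

Unpivoting turns each (plot, wide-column) pair into one long row.
The wide cell at row D, column shaded holds 448, so the long row (D, shaded) has yield_kg=448.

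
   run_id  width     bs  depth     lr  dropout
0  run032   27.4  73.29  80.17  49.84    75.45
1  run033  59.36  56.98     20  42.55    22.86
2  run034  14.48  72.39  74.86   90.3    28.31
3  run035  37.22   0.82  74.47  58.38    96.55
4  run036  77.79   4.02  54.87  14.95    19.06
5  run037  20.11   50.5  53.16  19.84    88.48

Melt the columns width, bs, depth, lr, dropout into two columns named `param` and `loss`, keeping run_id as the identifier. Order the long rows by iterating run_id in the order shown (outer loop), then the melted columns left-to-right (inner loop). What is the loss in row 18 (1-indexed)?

74.47

30 rows total (6 × 5). Row 18: index ⌊(18-1)/5⌋ = 3 into run_id → run035; (18-1) mod 5 = 2 into the melted columns → depth.
So row 18 is (run035, depth, 74.47); loss = 74.47.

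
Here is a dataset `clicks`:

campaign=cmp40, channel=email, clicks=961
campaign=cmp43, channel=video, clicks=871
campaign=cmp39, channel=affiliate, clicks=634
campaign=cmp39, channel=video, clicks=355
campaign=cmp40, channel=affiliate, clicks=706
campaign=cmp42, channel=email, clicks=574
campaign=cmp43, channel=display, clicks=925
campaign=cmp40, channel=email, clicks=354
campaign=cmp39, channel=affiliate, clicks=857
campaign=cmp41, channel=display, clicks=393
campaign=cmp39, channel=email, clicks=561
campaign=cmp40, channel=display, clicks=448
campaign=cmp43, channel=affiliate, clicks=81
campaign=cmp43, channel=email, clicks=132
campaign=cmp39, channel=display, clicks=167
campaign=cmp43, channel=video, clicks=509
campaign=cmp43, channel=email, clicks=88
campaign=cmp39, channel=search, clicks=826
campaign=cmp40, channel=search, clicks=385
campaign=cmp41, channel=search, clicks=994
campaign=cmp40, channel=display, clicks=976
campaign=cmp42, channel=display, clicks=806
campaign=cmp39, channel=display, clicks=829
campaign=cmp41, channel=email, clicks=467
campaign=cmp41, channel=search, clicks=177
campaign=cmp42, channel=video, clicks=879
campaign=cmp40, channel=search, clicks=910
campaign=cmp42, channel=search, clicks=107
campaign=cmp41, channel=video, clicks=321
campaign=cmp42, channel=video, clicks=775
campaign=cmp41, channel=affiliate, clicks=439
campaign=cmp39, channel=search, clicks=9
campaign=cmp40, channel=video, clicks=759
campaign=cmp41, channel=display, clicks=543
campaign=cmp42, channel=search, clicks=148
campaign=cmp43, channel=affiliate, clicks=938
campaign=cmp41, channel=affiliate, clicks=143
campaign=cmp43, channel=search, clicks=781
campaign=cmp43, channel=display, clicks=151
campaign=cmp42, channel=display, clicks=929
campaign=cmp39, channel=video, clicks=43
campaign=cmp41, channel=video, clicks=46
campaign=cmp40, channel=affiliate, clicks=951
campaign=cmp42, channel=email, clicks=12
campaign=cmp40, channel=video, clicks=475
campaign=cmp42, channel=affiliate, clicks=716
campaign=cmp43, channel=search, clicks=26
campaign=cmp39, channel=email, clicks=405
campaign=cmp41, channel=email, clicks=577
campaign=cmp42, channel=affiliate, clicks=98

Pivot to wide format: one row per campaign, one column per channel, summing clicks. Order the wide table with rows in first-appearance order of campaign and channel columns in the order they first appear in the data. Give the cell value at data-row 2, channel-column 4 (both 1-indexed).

1076

With rows in first-appearance order of campaign, row 2 is campaign=cmp43. channel columns in first-appearance order: email, video, affiliate, display, search; column 4 is display.
Long rows with campaign=cmp43, channel=display: 925 + 151 = 1076.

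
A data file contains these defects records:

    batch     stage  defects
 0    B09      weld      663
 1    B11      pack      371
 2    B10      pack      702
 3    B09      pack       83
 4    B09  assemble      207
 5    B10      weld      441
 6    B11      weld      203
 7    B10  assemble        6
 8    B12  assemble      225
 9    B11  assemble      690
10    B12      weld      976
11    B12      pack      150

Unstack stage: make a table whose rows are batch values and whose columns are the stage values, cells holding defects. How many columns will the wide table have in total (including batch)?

4

1 column for batch plus 3 distinct stage values → 4 columns.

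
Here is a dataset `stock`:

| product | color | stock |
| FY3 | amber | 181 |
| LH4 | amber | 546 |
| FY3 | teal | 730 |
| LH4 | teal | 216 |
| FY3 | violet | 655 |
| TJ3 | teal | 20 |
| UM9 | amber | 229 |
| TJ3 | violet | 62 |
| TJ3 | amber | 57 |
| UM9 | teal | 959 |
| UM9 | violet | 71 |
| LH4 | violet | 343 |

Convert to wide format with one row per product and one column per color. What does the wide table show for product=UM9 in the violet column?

71

Wide layout: rows indexed by product, columns are the 3 distinct color values (amber, teal, violet).
Cell (product=UM9, color=violet) draws from the long row where product=UM9 and color=violet, which has stock=71.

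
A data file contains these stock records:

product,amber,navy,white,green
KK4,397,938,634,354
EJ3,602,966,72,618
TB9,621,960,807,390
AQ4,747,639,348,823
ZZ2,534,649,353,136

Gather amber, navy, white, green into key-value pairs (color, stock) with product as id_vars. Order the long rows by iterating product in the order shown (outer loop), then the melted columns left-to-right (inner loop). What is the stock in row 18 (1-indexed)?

20 rows total (5 × 4). Row 18: index ⌊(18-1)/4⌋ = 4 into product → ZZ2; (18-1) mod 4 = 1 into the melted columns → navy.
So row 18 is (ZZ2, navy, 649); stock = 649.

649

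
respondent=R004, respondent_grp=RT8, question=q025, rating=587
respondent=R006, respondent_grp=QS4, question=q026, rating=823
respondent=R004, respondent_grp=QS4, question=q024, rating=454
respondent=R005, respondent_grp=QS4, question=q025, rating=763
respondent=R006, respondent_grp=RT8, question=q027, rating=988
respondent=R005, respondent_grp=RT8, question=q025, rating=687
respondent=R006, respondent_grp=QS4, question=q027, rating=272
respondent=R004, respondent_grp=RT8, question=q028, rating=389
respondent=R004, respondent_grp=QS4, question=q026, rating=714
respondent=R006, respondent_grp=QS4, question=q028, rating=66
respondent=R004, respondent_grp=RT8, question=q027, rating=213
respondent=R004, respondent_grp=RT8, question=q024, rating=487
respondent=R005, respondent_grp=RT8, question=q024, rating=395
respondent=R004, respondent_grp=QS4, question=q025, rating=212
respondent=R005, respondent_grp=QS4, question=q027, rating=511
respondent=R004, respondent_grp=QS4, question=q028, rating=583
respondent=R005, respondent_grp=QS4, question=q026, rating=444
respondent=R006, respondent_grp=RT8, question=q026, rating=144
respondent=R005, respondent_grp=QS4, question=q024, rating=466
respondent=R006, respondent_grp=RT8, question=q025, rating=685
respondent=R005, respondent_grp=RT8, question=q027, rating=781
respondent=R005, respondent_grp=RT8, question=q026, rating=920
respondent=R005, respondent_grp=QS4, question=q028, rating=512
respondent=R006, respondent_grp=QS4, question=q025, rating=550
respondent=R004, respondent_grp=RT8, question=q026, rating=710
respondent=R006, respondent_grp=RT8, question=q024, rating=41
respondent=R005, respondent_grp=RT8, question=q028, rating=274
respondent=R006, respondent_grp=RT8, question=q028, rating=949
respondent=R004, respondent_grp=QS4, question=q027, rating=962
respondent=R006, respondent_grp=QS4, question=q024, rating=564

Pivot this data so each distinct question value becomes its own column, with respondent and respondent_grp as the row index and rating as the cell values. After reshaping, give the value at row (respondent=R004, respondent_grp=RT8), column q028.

389

Wide layout: rows indexed by respondent and respondent_grp, columns are the 5 distinct question values (q025, q026, q024, q027, q028).
Cell (respondent=R004, respondent_grp=RT8, question=q028) draws from the long row where respondent=R004, respondent_grp=RT8 and question=q028, which has rating=389.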